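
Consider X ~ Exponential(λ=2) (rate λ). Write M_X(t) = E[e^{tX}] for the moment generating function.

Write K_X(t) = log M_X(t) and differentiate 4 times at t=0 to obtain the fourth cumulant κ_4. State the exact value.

M_X(t) = 2/(2 - t)
K_X(t) = log M_X(t) = -log(2 - t) + log(2)
dK/dt = -1/(t - 2)
d^2K/dt^2 = 1/(t^2 - 4*t + 4)
d^3K/dt^3 = -2/(t^3 - 6*t^2 + 12*t - 8)
d^4K/dt^4 = 6/(t^4 - 8*t^3 + 24*t^2 - 32*t + 16)

κ_4 = d^4K/dt^4 |_{t=0} = 3/8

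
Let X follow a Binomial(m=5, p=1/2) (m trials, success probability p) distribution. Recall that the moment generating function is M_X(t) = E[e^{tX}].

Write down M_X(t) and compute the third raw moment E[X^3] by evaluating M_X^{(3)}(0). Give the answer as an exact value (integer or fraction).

M_X(t) = (e^(t)/2 + 1/2)^5
M^(3)(t) = 125*e^(5*t)/32 + 10*e^(4*t) + 135*e^(3*t)/16 + 5*e^(2*t)/2 + 5*e^(t)/32

E[X^3] = M^(3)(0) = 25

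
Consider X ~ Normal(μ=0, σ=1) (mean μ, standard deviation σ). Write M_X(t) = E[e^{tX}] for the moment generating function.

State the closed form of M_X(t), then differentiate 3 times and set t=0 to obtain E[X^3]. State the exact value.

E[X^3] = M^(3)(0) = 0

M_X(t) = e^(t^2/2)
M^(3)(t) = t^3*e^(t^2/2) + 3*t*e^(t^2/2)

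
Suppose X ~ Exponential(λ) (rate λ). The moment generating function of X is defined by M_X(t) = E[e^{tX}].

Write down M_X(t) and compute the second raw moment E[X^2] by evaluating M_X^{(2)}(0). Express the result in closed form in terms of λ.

M_X(t) = λ/(λ - t)
M^(2)(t) = -2*λ/(-λ^3 + 3*λ^2*t - 3*λ*t^2 + t^3)

E[X^2] = M^(2)(0) = 2/λ^2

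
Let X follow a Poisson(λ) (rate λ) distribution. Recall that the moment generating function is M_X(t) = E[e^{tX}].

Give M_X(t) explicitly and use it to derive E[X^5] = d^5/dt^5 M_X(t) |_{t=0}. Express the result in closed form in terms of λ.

M_X(t) = e^(λ*(e^(t) - 1))
M^(5)(t) = (λ^5*e^(5*t)*e^(λ*e^(t)) + 10*λ^4*e^(4*t)*e^(λ*e^(t)) + 25*λ^3*e^(3*t)*e^(λ*e^(t)) + 15*λ^2*e^(2*t)*e^(λ*e^(t)) + λ*e^(t)*e^(λ*e^(t)))*e^(-λ)

E[X^5] = M^(5)(0) = λ*(λ^4 + 10*λ^3 + 25*λ^2 + 15*λ + 1)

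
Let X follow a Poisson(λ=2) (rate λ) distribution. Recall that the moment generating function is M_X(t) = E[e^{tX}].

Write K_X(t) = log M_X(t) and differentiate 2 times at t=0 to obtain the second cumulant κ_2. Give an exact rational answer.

κ_2 = D^2[K](0) = 2

M_X(t) = e^(2*e^(t) - 2)
K_X(t) = log M_X(t) = 2*e^(t) - 2
D^2[K](t) = 2*e^(t)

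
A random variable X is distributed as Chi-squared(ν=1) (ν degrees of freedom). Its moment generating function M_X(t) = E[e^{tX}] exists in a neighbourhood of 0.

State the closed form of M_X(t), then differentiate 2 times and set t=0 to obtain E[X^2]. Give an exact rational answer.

E[X^2] = M′′(0) = 3

M_X(t) = 1/√(1 - 2*t)
M′(t) = -1/(2*t*√(1 - 2*t) - √(1 - 2*t))
M′′(t) = 3/(4*t^2*√(1 - 2*t) - 4*t*√(1 - 2*t) + √(1 - 2*t))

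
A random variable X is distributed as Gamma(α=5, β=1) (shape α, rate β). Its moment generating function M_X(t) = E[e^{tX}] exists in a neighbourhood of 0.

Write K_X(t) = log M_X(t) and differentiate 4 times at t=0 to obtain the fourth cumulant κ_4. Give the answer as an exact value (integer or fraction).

κ_4 = K′′′′(0) = 30

M_X(t) = (1 - t)^(-5)
K_X(t) = log M_X(t) = -5*log(1 - t)
K′(t) = -5/(t - 1)
K′′(t) = 5/(t^2 - 2*t + 1)
K′′′(t) = -10/(t^3 - 3*t^2 + 3*t - 1)
K′′′′(t) = 30/(t^4 - 4*t^3 + 6*t^2 - 4*t + 1)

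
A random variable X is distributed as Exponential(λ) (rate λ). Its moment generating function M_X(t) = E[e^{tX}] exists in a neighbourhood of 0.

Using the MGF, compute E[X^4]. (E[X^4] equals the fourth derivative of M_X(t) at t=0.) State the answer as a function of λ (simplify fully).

E[X^4] = M′′′′(0) = 24/λ^4

M_X(t) = λ/(λ - t)
M′(t) = λ/(λ^2 - 2*λ*t + t^2)
M′′(t) = -2*λ/(-λ^3 + 3*λ^2*t - 3*λ*t^2 + t^3)
M′′′(t) = 6*λ/(λ^4 - 4*λ^3*t + 6*λ^2*t^2 - 4*λ*t^3 + t^4)
M′′′′(t) = -24*λ/(-λ^5 + 5*λ^4*t - 10*λ^3*t^2 + 10*λ^2*t^3 - 5*λ*t^4 + t^5)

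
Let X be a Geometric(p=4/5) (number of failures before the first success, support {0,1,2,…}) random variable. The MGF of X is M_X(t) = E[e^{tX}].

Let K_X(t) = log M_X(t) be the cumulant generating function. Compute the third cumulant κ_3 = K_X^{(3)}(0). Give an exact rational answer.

M_X(t) = 4/(5*(1 - e^(t)/5))
K_X(t) = log M_X(t) = -log(1 - e^(t)/5) - log(5) + 2*log(2)
K^(3)(t) = (-5*e^(2*t) - 25*e^(t))/(e^(3*t) - 15*e^(2*t) + 75*e^(t) - 125)

κ_3 = K^(3)(0) = 15/32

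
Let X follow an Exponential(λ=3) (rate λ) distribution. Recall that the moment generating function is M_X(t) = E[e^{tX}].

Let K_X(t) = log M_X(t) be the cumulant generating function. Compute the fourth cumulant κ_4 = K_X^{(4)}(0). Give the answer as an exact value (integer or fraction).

M_X(t) = 3/(3 - t)
K_X(t) = log M_X(t) = -log(3 - t) + log(3)
dK/dt = -1/(t - 3)
d^2K/dt^2 = 1/(t^2 - 6*t + 9)
d^3K/dt^3 = -2/(t^3 - 9*t^2 + 27*t - 27)
d^4K/dt^4 = 6/(t^4 - 12*t^3 + 54*t^2 - 108*t + 81)

κ_4 = d^4K/dt^4 |_{t=0} = 2/27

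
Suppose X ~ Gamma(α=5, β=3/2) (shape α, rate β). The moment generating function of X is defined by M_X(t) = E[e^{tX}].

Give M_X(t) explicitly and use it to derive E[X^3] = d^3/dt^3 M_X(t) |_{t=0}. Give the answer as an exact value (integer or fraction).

E[X^3] = d^3M/dt^3 |_{t=0} = 560/9

M_X(t) = 243/(32*(3/2 - t)^5)
dM/dt = 2430/(64*t^6 - 576*t^5 + 2160*t^4 - 4320*t^3 + 4860*t^2 - 2916*t + 729)
d^2M/dt^2 = -29160/(128*t^7 - 1344*t^6 + 6048*t^5 - 15120*t^4 + 22680*t^3 - 20412*t^2 + 10206*t - 2187)
d^3M/dt^3 = 408240/(256*t^8 - 3072*t^7 + 16128*t^6 - 48384*t^5 + 90720*t^4 - 108864*t^3 + 81648*t^2 - 34992*t + 6561)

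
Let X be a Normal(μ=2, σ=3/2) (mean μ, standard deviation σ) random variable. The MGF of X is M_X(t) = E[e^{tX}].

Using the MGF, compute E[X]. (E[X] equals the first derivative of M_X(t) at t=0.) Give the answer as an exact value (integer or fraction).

M_X(t) = e^(9*t^2/8 + 2*t)
D[M](t) = 9*t*e^(2*t)*e^(9*t^2/8)/4 + 2*e^(2*t)*e^(9*t^2/8)

E[X] = D[M](0) = 2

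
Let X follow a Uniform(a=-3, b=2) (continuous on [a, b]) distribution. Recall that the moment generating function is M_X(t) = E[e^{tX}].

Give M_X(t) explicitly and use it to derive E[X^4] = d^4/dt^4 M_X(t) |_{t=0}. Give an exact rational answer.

E[X^4] = M′′′′(0) = 11

M_X(t) = (e^(2*t) - e^(-3*t))/(5*t)
M′(t) = (2*t*e^(5*t) + 3*t - e^(5*t) + 1)*e^(-3*t)/(5*t^2)
M′′(t) = (4*t^2*e^(5*t) - 9*t^2 - 4*t*e^(5*t) - 6*t + 2*e^(5*t) - 2)*e^(-3*t)/(5*t^3)
M′′′(t) = (8*t^3*e^(5*t) + 27*t^3 - 12*t^2*e^(5*t) + 27*t^2 + 12*t*e^(5*t) + 18*t - 6*e^(5*t) + 6)*e^(-3*t)/(5*t^4)
M′′′′(t) = (16*t^4*e^(5*t) - 81*t^4 - 32*t^3*e^(5*t) - 108*t^3 + 48*t^2*e^(5*t) - 108*t^2 - 48*t*e^(5*t) - 72*t + 24*e^(5*t) - 24)*e^(-3*t)/(5*t^5)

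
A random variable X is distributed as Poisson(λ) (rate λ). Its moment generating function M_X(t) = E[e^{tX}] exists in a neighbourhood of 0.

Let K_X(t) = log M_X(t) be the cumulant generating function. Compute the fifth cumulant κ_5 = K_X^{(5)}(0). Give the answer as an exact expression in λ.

M_X(t) = e^(λ*(e^(t) - 1))
K_X(t) = log M_X(t) = λ*(e^(t) - 1)
dK/dt = λ*e^(t)
d^2K/dt^2 = λ*e^(t)
d^3K/dt^3 = λ*e^(t)
d^4K/dt^4 = λ*e^(t)
d^5K/dt^5 = λ*e^(t)

κ_5 = d^5K/dt^5 |_{t=0} = λ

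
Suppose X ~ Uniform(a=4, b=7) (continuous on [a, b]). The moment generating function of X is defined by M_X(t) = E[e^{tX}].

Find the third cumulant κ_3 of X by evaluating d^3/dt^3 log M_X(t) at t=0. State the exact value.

κ_3 = d^3K/dt^3 |_{t=0} = 0

M_X(t) = (e^(7*t) - e^(4*t))/(3*t)
K_X(t) = log M_X(t) = -log(t) + log(e^(7*t) - e^(4*t)) - log(3)
dK/dt = (7*t*e^(3*t) - 4*t - e^(3*t) + 1)/(t*e^(3*t) - t)
d^2K/dt^2 = (-9*t^2*e^(3*t) + e^(6*t) - 2*e^(3*t) + 1)/(t^2*e^(6*t) - 2*t^2*e^(3*t) + t^2)
d^3K/dt^3 = (27*t^3*e^(6*t) + 27*t^3*e^(3*t) - 2*e^(9*t) + 6*e^(6*t) - 6*e^(3*t) + 2)/(t^3*e^(9*t) - 3*t^3*e^(6*t) + 3*t^3*e^(3*t) - t^3)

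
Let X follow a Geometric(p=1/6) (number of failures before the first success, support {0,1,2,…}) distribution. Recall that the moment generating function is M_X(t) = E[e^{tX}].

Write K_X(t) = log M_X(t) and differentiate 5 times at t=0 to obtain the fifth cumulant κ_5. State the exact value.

κ_5 = K^(5)(0) = 119130

M_X(t) = 1/(6*(1 - 5*e^(t)/6))
K_X(t) = log M_X(t) = -log(1 - 5*e^(t)/6) - log(6)
K^(5)(t) = (-3750*e^(4*t) - 49500*e^(3*t) - 59400*e^(2*t) - 6480*e^(t))/(3125*e^(5*t) - 18750*e^(4*t) + 45000*e^(3*t) - 54000*e^(2*t) + 32400*e^(t) - 7776)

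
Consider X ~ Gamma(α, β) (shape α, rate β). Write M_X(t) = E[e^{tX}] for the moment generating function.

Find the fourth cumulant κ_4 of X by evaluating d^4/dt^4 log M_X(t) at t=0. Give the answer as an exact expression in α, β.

M_X(t) = (β/(β - t))^α
K_X(t) = log M_X(t) = α*(log(β) - log(β - t))
K′(t) = -α/(-β + t)
K′′(t) = α/(β^2 - 2*β*t + t^2)
K′′′(t) = -2*α/(-β^3 + 3*β^2*t - 3*β*t^2 + t^3)
K′′′′(t) = 6*α/(β^4 - 4*β^3*t + 6*β^2*t^2 - 4*β*t^3 + t^4)

κ_4 = K′′′′(0) = 6*α/β^4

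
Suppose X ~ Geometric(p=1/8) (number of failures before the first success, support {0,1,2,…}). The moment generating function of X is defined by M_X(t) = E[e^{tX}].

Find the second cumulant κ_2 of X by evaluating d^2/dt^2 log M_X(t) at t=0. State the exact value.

κ_2 = d^2K/dt^2 |_{t=0} = 56

M_X(t) = 1/(8*(1 - 7*e^(t)/8))
K_X(t) = log M_X(t) = -log(1 - 7*e^(t)/8) - 3*log(2)
dK/dt = -7*e^(t)/(7*e^(t) - 8)
d^2K/dt^2 = 56*e^(t)/(49*e^(2*t) - 112*e^(t) + 64)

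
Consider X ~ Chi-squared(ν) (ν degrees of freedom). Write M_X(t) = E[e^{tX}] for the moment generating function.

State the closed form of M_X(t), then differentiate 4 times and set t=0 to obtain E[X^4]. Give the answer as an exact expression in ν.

M_X(t) = (1 - 2*t)^(-ν/2)
dM/dt = -ν/(2*t*(1 - 2*t)^(ν/2) - (1 - 2*t)^(ν/2))
d^2M/dt^2 = (ν^2 + 2*ν)/(4*t^2*(1 - 2*t)^(ν/2) - 4*t*(1 - 2*t)^(ν/2) + (1 - 2*t)^(ν/2))
d^3M/dt^3 = (-ν^3 - 6*ν^2 - 8*ν)/(8*t^3*(1 - 2*t)^(ν/2) - 12*t^2*(1 - 2*t)^(ν/2) + 6*t*(1 - 2*t)^(ν/2) - (1 - 2*t)^(ν/2))
d^4M/dt^4 = (ν^4 + 12*ν^3 + 44*ν^2 + 48*ν)/(16*t^4*(1 - 2*t)^(ν/2) - 32*t^3*(1 - 2*t)^(ν/2) + 24*t^2*(1 - 2*t)^(ν/2) - 8*t*(1 - 2*t)^(ν/2) + (1 - 2*t)^(ν/2))

E[X^4] = d^4M/dt^4 |_{t=0} = ν*(ν^3 + 12*ν^2 + 44*ν + 48)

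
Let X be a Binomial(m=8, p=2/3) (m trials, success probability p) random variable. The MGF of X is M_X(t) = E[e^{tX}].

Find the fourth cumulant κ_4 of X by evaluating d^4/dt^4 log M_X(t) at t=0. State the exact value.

κ_4 = d^4K/dt^4 |_{t=0} = -16/27

M_X(t) = (2*e^(t)/3 + 1/3)^8
K_X(t) = log M_X(t) = 8*log(2*e^(t)/3 + 1/3)
dK/dt = 16*e^(t)/(2*e^(t) + 1)
d^2K/dt^2 = 16*e^(t)/(4*e^(2*t) + 4*e^(t) + 1)
d^3K/dt^3 = (-32*e^(2*t) + 16*e^(t))/(8*e^(3*t) + 12*e^(2*t) + 6*e^(t) + 1)
d^4K/dt^4 = (64*e^(3*t) - 128*e^(2*t) + 16*e^(t))/(16*e^(4*t) + 32*e^(3*t) + 24*e^(2*t) + 8*e^(t) + 1)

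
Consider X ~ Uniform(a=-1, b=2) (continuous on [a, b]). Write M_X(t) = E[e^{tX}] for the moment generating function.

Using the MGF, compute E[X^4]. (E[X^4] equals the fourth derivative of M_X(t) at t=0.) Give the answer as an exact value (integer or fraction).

E[X^4] = D^4[M](0) = 11/5

M_X(t) = (e^(2*t) - e^(-t))/(3*t)
D^4[M](t) = (16*t^4*e^(3*t) - t^4 - 32*t^3*e^(3*t) - 4*t^3 + 48*t^2*e^(3*t) - 12*t^2 - 48*t*e^(3*t) - 24*t + 24*e^(3*t) - 24)*e^(-t)/(3*t^5)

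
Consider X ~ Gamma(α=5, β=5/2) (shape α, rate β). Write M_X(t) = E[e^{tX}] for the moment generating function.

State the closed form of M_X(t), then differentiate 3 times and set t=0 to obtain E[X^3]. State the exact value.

M_X(t) = 3125/(32*(5/2 - t)^5)
D^3[M](t) = 5250000/(256*t^8 - 5120*t^7 + 44800*t^6 - 224000*t^5 + 700000*t^4 - 1400000*t^3 + 1750000*t^2 - 1250000*t + 390625)

E[X^3] = D^3[M](0) = 336/25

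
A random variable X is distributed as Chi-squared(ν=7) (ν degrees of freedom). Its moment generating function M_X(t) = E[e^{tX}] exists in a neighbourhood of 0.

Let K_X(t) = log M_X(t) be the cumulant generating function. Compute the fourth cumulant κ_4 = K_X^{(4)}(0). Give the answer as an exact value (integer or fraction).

M_X(t) = (1 - 2*t)^(-7/2)
K_X(t) = log M_X(t) = -7*log(1 - 2*t)/2
dK/dt = -7/(2*t - 1)
d^2K/dt^2 = 14/(4*t^2 - 4*t + 1)
d^3K/dt^3 = -56/(8*t^3 - 12*t^2 + 6*t - 1)
d^4K/dt^4 = 336/(16*t^4 - 32*t^3 + 24*t^2 - 8*t + 1)

κ_4 = d^4K/dt^4 |_{t=0} = 336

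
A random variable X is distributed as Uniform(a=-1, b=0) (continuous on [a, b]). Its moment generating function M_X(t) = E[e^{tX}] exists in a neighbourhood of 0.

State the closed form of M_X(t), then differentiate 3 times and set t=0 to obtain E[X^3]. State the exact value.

M_X(t) = (1 - e^(-t))/t
M′(t) = (t - e^(t) + 1)*e^(-t)/t^2
M′′(t) = (-t^2 - 2*t + 2*e^(t) - 2)*e^(-t)/t^3
M′′′(t) = (t^3 + 3*t^2 + 6*t - 6*e^(t) + 6)*e^(-t)/t^4

E[X^3] = M′′′(0) = -1/4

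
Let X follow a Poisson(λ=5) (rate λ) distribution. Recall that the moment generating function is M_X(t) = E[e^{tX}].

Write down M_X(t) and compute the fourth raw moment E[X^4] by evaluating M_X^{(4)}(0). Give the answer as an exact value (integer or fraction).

E[X^4] = M′′′′(0) = 1555

M_X(t) = e^(5*e^(t) - 5)
M′(t) = 5*e^(-5)*e^(t)*e^(5*e^(t))
M′′(t) = (25*e^(2*t)*e^(5*e^(t)) + 5*e^(t)*e^(5*e^(t)))*e^(-5)
M′′′(t) = (125*e^(3*t)*e^(5*e^(t)) + 75*e^(2*t)*e^(5*e^(t)) + 5*e^(t)*e^(5*e^(t)))*e^(-5)
M′′′′(t) = (625*e^(4*t)*e^(5*e^(t)) + 750*e^(3*t)*e^(5*e^(t)) + 175*e^(2*t)*e^(5*e^(t)) + 5*e^(t)*e^(5*e^(t)))*e^(-5)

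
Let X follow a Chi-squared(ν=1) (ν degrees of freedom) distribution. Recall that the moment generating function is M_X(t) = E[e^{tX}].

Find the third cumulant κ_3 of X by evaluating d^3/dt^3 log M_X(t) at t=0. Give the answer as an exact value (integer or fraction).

M_X(t) = 1/√(1 - 2*t)
K_X(t) = log M_X(t) = -log(1 - 2*t)/2
K′(t) = -1/(2*t - 1)
K′′(t) = 2/(4*t^2 - 4*t + 1)
K′′′(t) = -8/(8*t^3 - 12*t^2 + 6*t - 1)

κ_3 = K′′′(0) = 8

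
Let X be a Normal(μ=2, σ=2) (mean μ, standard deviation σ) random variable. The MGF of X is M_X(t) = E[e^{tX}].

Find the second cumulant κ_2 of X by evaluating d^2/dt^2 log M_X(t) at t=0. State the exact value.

κ_2 = K^(2)(0) = 4

M_X(t) = e^(2*t^2 + 2*t)
K_X(t) = log M_X(t) = 2*t^2 + 2*t
K^(2)(t) = 4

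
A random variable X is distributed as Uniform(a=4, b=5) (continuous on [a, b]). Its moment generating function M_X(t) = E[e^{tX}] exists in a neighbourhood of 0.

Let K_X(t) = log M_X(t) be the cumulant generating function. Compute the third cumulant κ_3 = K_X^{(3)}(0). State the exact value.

M_X(t) = (e^(5*t) - e^(4*t))/t
K_X(t) = log M_X(t) = -log(t) + log(e^(5*t) - e^(4*t))
D^3[K](t) = (t^3*e^(2*t) + t^3*e^(t) - 2*e^(3*t) + 6*e^(2*t) - 6*e^(t) + 2)/(t^3*e^(3*t) - 3*t^3*e^(2*t) + 3*t^3*e^(t) - t^3)

κ_3 = D^3[K](0) = 0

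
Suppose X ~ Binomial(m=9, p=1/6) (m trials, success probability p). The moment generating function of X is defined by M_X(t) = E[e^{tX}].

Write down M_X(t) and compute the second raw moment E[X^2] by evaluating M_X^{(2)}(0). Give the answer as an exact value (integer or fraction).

E[X^2] = M^(2)(0) = 7/2

M_X(t) = (e^(t)/6 + 5/6)^9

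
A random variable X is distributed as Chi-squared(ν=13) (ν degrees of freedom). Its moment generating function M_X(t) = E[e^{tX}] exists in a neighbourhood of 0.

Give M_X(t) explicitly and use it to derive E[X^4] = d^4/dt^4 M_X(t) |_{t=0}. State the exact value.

E[X^4] = M^(4)(0) = 62985

M_X(t) = (1 - 2*t)^(-13/2)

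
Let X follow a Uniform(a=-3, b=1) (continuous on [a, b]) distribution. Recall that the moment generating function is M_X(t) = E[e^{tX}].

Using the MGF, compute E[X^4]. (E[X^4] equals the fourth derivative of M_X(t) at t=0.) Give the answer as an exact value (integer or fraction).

E[X^4] = D^4[M](0) = 61/5

M_X(t) = (e^(t) - e^(-3*t))/(4*t)
D^4[M](t) = (t^4*e^(4*t) - 81*t^4 - 4*t^3*e^(4*t) - 108*t^3 + 12*t^2*e^(4*t) - 108*t^2 - 24*t*e^(4*t) - 72*t + 24*e^(4*t) - 24)*e^(-3*t)/(4*t^5)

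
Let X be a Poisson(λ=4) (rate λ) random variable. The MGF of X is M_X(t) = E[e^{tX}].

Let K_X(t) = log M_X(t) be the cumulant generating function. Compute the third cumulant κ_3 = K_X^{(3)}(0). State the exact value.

M_X(t) = e^(4*e^(t) - 4)
K_X(t) = log M_X(t) = 4*e^(t) - 4
D^3[K](t) = 4*e^(t)

κ_3 = D^3[K](0) = 4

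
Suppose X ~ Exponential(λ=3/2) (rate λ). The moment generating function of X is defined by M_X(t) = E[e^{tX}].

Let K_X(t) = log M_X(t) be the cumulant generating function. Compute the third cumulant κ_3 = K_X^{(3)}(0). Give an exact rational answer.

κ_3 = K^(3)(0) = 16/27

M_X(t) = 3/(2*(3/2 - t))
K_X(t) = log M_X(t) = -log(3/2 - t) - log(2) + log(3)
K^(3)(t) = -16/(8*t^3 - 36*t^2 + 54*t - 27)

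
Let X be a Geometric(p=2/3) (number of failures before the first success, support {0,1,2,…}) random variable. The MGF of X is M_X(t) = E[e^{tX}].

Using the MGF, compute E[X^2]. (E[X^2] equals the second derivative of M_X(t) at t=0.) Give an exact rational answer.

E[X^2] = M′′(0) = 1

M_X(t) = 2/(3*(1 - e^(t)/3))
M′(t) = 2*e^(t)/(e^(2*t) - 6*e^(t) + 9)
M′′(t) = (-2*e^(2*t) - 6*e^(t))/(e^(3*t) - 9*e^(2*t) + 27*e^(t) - 27)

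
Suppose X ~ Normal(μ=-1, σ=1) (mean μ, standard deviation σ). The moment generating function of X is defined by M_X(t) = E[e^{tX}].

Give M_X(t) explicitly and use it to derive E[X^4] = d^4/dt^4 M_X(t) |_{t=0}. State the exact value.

M_X(t) = e^(t^2/2 - t)
M′(t) = t*e^(-t)*e^(t^2/2) - e^(-t)*e^(t^2/2)
M′′(t) = (t^2*e^(t^2/2) - 2*t*e^(t^2/2) + 2*e^(t^2/2))*e^(-t)
M′′′(t) = (t^3*e^(t^2/2) - 3*t^2*e^(t^2/2) + 6*t*e^(t^2/2) - 4*e^(t^2/2))*e^(-t)
M′′′′(t) = (t^4*e^(t^2/2) - 4*t^3*e^(t^2/2) + 12*t^2*e^(t^2/2) - 16*t*e^(t^2/2) + 10*e^(t^2/2))*e^(-t)

E[X^4] = M′′′′(0) = 10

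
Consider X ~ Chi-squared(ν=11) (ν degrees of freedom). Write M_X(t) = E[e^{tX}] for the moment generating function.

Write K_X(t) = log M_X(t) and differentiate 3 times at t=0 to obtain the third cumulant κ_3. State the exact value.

M_X(t) = (1 - 2*t)^(-11/2)
K_X(t) = log M_X(t) = -11*log(1 - 2*t)/2
K^(3)(t) = -88/(8*t^3 - 12*t^2 + 6*t - 1)

κ_3 = K^(3)(0) = 88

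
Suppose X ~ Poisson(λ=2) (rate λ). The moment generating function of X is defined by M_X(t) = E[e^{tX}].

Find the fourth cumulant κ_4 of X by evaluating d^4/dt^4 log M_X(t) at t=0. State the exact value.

M_X(t) = e^(2*e^(t) - 2)
K_X(t) = log M_X(t) = 2*e^(t) - 2
dK/dt = 2*e^(t)
d^2K/dt^2 = 2*e^(t)
d^3K/dt^3 = 2*e^(t)
d^4K/dt^4 = 2*e^(t)

κ_4 = d^4K/dt^4 |_{t=0} = 2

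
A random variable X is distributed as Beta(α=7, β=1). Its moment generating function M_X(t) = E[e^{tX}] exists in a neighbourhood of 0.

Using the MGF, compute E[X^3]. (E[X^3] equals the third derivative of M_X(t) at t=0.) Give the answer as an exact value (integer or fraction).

M_X(t) = ₁F₁(7; 8; t)
M^(3)(t) = 7*₁F₁(10; 11; t)/10

E[X^3] = M^(3)(0) = 7/10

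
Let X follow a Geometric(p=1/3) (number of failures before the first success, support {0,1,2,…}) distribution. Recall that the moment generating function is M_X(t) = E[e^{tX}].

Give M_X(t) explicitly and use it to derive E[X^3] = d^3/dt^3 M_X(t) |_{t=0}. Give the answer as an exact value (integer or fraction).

E[X^3] = M′′′(0) = 74

M_X(t) = 1/(3*(1 - 2*e^(t)/3))
M′(t) = 2*e^(t)/(4*e^(2*t) - 12*e^(t) + 9)
M′′(t) = (-4*e^(2*t) - 6*e^(t))/(8*e^(3*t) - 36*e^(2*t) + 54*e^(t) - 27)
M′′′(t) = (8*e^(3*t) + 48*e^(2*t) + 18*e^(t))/(16*e^(4*t) - 96*e^(3*t) + 216*e^(2*t) - 216*e^(t) + 81)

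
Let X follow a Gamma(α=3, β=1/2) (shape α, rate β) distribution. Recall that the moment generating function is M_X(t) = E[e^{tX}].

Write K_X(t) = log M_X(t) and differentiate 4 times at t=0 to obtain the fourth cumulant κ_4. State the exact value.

M_X(t) = 1/(8*(1/2 - t)^3)
K_X(t) = log M_X(t) = -3*log(1/2 - t) - 3*log(2)
D^4[K](t) = 288/(16*t^4 - 32*t^3 + 24*t^2 - 8*t + 1)

κ_4 = D^4[K](0) = 288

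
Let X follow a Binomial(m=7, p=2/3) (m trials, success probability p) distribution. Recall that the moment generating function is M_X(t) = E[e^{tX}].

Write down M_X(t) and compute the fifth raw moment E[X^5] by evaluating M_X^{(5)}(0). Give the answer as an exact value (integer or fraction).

E[X^5] = d^5M/dt^5 |_{t=0} = 11494/3

M_X(t) = (2*e^(t)/3 + 1/3)^7
dM/dt = 896*e^(7*t)/2187 + 896*e^(6*t)/729 + 1120*e^(5*t)/729 + 2240*e^(4*t)/2187 + 280*e^(3*t)/729 + 56*e^(2*t)/729 + 14*e^(t)/2187
d^2M/dt^2 = 6272*e^(7*t)/2187 + 1792*e^(6*t)/243 + 5600*e^(5*t)/729 + 8960*e^(4*t)/2187 + 280*e^(3*t)/243 + 112*e^(2*t)/729 + 14*e^(t)/2187
d^3M/dt^3 = 43904*e^(7*t)/2187 + 3584*e^(6*t)/81 + 28000*e^(5*t)/729 + 35840*e^(4*t)/2187 + 280*e^(3*t)/81 + 224*e^(2*t)/729 + 14*e^(t)/2187
d^4M/dt^4 = 307328*e^(7*t)/2187 + 7168*e^(6*t)/27 + 140000*e^(5*t)/729 + 143360*e^(4*t)/2187 + 280*e^(3*t)/27 + 448*e^(2*t)/729 + 14*e^(t)/2187
d^5M/dt^5 = 2151296*e^(7*t)/2187 + 14336*e^(6*t)/9 + 700000*e^(5*t)/729 + 573440*e^(4*t)/2187 + 280*e^(3*t)/9 + 896*e^(2*t)/729 + 14*e^(t)/2187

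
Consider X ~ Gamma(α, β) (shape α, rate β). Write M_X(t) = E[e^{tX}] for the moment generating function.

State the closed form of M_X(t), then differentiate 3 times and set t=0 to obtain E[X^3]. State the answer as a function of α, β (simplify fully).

M_X(t) = (β/(β - t))^α
M′(t) = -α*β^α*(1/(β - t))^α/(-β + t)
M′′(t) = (α^2*β^α*(1/(β - t))^α + α*β^α*(1/(β - t))^α)/(β^2 - 2*β*t + t^2)
M′′′(t) = (-α^3*β^α*(1/(β - t))^α - 3*α^2*β^α*(1/(β - t))^α - 2*α*β^α*(1/(β - t))^α)/(-β^3 + 3*β^2*t - 3*β*t^2 + t^3)

E[X^3] = M′′′(0) = α*(α^2 + 3*α + 2)/β^3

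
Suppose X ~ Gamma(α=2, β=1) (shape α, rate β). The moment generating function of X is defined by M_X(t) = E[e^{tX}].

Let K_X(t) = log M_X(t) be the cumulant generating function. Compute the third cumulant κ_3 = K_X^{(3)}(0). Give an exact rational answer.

κ_3 = d^3K/dt^3 |_{t=0} = 4

M_X(t) = (1 - t)^(-2)
K_X(t) = log M_X(t) = -2*log(1 - t)
dK/dt = -2/(t - 1)
d^2K/dt^2 = 2/(t^2 - 2*t + 1)
d^3K/dt^3 = -4/(t^3 - 3*t^2 + 3*t - 1)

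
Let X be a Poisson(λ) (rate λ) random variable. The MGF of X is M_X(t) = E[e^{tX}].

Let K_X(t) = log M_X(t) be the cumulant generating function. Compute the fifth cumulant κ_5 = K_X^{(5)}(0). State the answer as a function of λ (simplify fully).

κ_5 = D^5[K](0) = λ

M_X(t) = e^(λ*(e^(t) - 1))
K_X(t) = log M_X(t) = λ*(e^(t) - 1)
D^5[K](t) = λ*e^(t)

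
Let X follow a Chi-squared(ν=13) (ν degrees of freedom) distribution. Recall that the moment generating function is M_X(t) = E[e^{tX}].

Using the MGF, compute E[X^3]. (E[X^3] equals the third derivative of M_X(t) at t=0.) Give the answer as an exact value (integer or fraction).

E[X^3] = M^(3)(0) = 3315

M_X(t) = (1 - 2*t)^(-13/2)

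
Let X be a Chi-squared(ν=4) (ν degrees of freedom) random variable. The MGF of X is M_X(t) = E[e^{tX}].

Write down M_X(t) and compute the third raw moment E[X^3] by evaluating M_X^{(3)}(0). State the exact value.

M_X(t) = (1 - 2*t)^(-2)
M′(t) = -4/(8*t^3 - 12*t^2 + 6*t - 1)
M′′(t) = 24/(16*t^4 - 32*t^3 + 24*t^2 - 8*t + 1)
M′′′(t) = -192/(32*t^5 - 80*t^4 + 80*t^3 - 40*t^2 + 10*t - 1)

E[X^3] = M′′′(0) = 192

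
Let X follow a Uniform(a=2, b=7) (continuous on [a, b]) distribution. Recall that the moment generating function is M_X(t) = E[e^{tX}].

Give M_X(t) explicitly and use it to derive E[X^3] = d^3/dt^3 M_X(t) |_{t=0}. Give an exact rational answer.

M_X(t) = (e^(7*t) - e^(2*t))/(5*t)
M^(3)(t) = (343*t^3*e^(7*t) - 8*t^3*e^(2*t) - 147*t^2*e^(7*t) + 12*t^2*e^(2*t) + 42*t*e^(7*t) - 12*t*e^(2*t) - 6*e^(7*t) + 6*e^(2*t))/(5*t^4)

E[X^3] = M^(3)(0) = 477/4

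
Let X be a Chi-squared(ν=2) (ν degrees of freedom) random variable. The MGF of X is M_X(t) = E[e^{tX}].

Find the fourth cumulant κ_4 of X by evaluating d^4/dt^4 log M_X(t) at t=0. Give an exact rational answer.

M_X(t) = 1/(1 - 2*t)
K_X(t) = log M_X(t) = -log(1 - 2*t)
D^4[K](t) = 96/(16*t^4 - 32*t^3 + 24*t^2 - 8*t + 1)

κ_4 = D^4[K](0) = 96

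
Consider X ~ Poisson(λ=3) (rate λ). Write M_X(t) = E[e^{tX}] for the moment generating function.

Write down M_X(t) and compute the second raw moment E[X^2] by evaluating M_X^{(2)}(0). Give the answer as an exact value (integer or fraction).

M_X(t) = e^(3*e^(t) - 3)
M′(t) = 3*e^(-3)*e^(t)*e^(3*e^(t))
M′′(t) = (9*e^(2*t)*e^(3*e^(t)) + 3*e^(t)*e^(3*e^(t)))*e^(-3)

E[X^2] = M′′(0) = 12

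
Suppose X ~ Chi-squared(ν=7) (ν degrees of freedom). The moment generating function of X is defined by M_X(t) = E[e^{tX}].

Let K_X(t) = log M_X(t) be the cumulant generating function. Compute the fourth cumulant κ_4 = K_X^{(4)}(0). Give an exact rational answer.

κ_4 = K′′′′(0) = 336

M_X(t) = (1 - 2*t)^(-7/2)
K_X(t) = log M_X(t) = -7*log(1 - 2*t)/2
K′(t) = -7/(2*t - 1)
K′′(t) = 14/(4*t^2 - 4*t + 1)
K′′′(t) = -56/(8*t^3 - 12*t^2 + 6*t - 1)
K′′′′(t) = 336/(16*t^4 - 32*t^3 + 24*t^2 - 8*t + 1)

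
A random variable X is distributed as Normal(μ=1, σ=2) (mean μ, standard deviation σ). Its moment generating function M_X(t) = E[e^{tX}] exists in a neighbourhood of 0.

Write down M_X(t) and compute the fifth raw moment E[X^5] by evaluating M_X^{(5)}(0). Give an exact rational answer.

E[X^5] = D^5[M](0) = 281

M_X(t) = e^(2*t^2 + t)
D^5[M](t) = 1024*t^5*e^(t)*e^(2*t^2) + 1280*t^4*e^(t)*e^(2*t^2) + 3200*t^3*e^(t)*e^(2*t^2) + 2080*t^2*e^(t)*e^(2*t^2) + 1460*t*e^(t)*e^(2*t^2) + 281*e^(t)*e^(2*t^2)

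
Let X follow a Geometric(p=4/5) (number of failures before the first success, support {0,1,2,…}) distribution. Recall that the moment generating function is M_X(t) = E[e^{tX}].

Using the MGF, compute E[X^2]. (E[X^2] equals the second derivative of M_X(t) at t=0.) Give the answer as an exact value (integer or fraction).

M_X(t) = 4/(5*(1 - e^(t)/5))
dM/dt = 4*e^(t)/(e^(2*t) - 10*e^(t) + 25)
d^2M/dt^2 = (-4*e^(2*t) - 20*e^(t))/(e^(3*t) - 15*e^(2*t) + 75*e^(t) - 125)

E[X^2] = d^2M/dt^2 |_{t=0} = 3/8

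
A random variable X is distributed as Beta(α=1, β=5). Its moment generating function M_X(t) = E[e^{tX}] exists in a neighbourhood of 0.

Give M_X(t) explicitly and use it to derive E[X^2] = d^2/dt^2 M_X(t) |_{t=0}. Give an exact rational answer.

M_X(t) = ₁F₁(1; 6; t)
M′(t) = ₁F₁(2; 7; t)/6
M′′(t) = ₁F₁(3; 8; t)/21

E[X^2] = M′′(0) = 1/21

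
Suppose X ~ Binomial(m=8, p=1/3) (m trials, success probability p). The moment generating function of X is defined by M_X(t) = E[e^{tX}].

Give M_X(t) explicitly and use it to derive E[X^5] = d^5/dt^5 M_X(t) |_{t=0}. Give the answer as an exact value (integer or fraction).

E[X^5] = D^5[M](0) = 52016/81

M_X(t) = (e^(t)/3 + 2/3)^8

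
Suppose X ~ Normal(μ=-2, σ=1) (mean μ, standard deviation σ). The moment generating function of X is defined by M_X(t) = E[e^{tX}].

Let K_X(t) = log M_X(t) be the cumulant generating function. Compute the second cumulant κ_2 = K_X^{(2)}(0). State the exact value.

κ_2 = D^2[K](0) = 1

M_X(t) = e^(t^2/2 - 2*t)
K_X(t) = log M_X(t) = t^2/2 - 2*t
D^2[K](t) = 1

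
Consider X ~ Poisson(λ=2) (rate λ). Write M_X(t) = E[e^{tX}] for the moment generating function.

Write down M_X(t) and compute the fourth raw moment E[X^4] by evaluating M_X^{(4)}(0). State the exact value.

E[X^4] = d^4M/dt^4 |_{t=0} = 94

M_X(t) = e^(2*e^(t) - 2)
dM/dt = 2*e^(-2)*e^(t)*e^(2*e^(t))
d^2M/dt^2 = (4*e^(2*t)*e^(2*e^(t)) + 2*e^(t)*e^(2*e^(t)))*e^(-2)
d^3M/dt^3 = (8*e^(3*t)*e^(2*e^(t)) + 12*e^(2*t)*e^(2*e^(t)) + 2*e^(t)*e^(2*e^(t)))*e^(-2)
d^4M/dt^4 = (16*e^(4*t)*e^(2*e^(t)) + 48*e^(3*t)*e^(2*e^(t)) + 28*e^(2*t)*e^(2*e^(t)) + 2*e^(t)*e^(2*e^(t)))*e^(-2)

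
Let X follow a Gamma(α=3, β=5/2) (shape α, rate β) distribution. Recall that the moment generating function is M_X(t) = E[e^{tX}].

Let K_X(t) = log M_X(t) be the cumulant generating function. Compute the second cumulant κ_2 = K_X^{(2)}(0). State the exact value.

κ_2 = d^2K/dt^2 |_{t=0} = 12/25

M_X(t) = 125/(8*(5/2 - t)^3)
K_X(t) = log M_X(t) = -3*log(5/2 - t) - 3*log(2) + 3*log(5)
dK/dt = -6/(2*t - 5)
d^2K/dt^2 = 12/(4*t^2 - 20*t + 25)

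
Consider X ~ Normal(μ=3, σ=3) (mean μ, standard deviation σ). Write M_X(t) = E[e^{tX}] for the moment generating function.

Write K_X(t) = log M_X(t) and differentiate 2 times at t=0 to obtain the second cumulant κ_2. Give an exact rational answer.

M_X(t) = e^(9*t^2/2 + 3*t)
K_X(t) = log M_X(t) = 9*t^2/2 + 3*t
D^2[K](t) = 9

κ_2 = D^2[K](0) = 9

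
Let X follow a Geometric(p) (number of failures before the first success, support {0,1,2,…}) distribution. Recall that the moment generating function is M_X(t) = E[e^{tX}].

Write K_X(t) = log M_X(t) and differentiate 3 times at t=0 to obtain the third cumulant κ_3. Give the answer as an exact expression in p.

κ_3 = K′′′(0) = (p^2 - 3*p + 2)/p^3

M_X(t) = p/(-(1 - p)*e^(t) + 1)
K_X(t) = log M_X(t) = log(p) - log(-(1 - p)*e^(t) + 1)
K′(t) = (-p*e^(t) + e^(t))/(p*e^(t) - e^(t) + 1)
K′′(t) = (-p*e^(t) + e^(t))/(p^2*e^(2*t) - 2*p*e^(2*t) + 2*p*e^(t) + e^(2*t) - 2*e^(t) + 1)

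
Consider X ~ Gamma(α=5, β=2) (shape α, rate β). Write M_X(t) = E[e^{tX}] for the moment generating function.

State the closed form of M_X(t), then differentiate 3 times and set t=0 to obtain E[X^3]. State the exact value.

M_X(t) = 32/(2 - t)^5
dM/dt = 160/(t^6 - 12*t^5 + 60*t^4 - 160*t^3 + 240*t^2 - 192*t + 64)
d^2M/dt^2 = -960/(t^7 - 14*t^6 + 84*t^5 - 280*t^4 + 560*t^3 - 672*t^2 + 448*t - 128)
d^3M/dt^3 = 6720/(t^8 - 16*t^7 + 112*t^6 - 448*t^5 + 1120*t^4 - 1792*t^3 + 1792*t^2 - 1024*t + 256)

E[X^3] = d^3M/dt^3 |_{t=0} = 105/4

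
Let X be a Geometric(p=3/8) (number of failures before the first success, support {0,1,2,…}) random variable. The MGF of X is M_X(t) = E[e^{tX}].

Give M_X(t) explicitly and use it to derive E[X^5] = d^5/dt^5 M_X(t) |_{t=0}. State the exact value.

M_X(t) = 3/(8*(1 - 5*e^(t)/8))

E[X^5] = M^(5)(0) = 338135/81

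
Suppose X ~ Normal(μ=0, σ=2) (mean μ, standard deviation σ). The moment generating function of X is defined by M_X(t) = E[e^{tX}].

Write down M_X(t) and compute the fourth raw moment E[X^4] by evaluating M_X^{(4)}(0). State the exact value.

E[X^4] = D^4[M](0) = 48

M_X(t) = e^(2*t^2)
D^4[M](t) = 256*t^4*e^(2*t^2) + 384*t^2*e^(2*t^2) + 48*e^(2*t^2)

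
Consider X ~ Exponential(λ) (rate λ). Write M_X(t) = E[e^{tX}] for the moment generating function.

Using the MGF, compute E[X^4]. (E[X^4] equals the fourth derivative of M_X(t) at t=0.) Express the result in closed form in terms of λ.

M_X(t) = λ/(λ - t)
M′(t) = λ/(λ^2 - 2*λ*t + t^2)
M′′(t) = -2*λ/(-λ^3 + 3*λ^2*t - 3*λ*t^2 + t^3)
M′′′(t) = 6*λ/(λ^4 - 4*λ^3*t + 6*λ^2*t^2 - 4*λ*t^3 + t^4)
M′′′′(t) = -24*λ/(-λ^5 + 5*λ^4*t - 10*λ^3*t^2 + 10*λ^2*t^3 - 5*λ*t^4 + t^5)

E[X^4] = M′′′′(0) = 24/λ^4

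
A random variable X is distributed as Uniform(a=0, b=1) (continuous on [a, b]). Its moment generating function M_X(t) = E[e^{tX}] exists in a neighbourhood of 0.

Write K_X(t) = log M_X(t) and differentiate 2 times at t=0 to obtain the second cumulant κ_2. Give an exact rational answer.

M_X(t) = (e^(t) - 1)/t
K_X(t) = log M_X(t) = -log(t) + log(e^(t) - 1)
D^2[K](t) = (-t^2*e^(t) + e^(2*t) - 2*e^(t) + 1)/(t^2*e^(2*t) - 2*t^2*e^(t) + t^2)

κ_2 = D^2[K](0) = 1/12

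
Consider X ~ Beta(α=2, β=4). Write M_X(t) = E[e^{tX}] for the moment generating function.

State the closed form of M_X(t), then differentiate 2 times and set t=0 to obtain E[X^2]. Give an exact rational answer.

E[X^2] = D^2[M](0) = 1/7

M_X(t) = ₁F₁(2; 6; t)
D^2[M](t) = ₁F₁(4; 8; t)/7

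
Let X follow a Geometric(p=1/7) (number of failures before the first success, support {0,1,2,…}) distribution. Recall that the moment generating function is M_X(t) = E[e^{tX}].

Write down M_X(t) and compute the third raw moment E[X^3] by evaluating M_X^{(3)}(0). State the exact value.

E[X^3] = d^3M/dt^3 |_{t=0} = 1518

M_X(t) = 1/(7*(1 - 6*e^(t)/7))
dM/dt = 6*e^(t)/(36*e^(2*t) - 84*e^(t) + 49)
d^2M/dt^2 = (-36*e^(2*t) - 42*e^(t))/(216*e^(3*t) - 756*e^(2*t) + 882*e^(t) - 343)
d^3M/dt^3 = (216*e^(3*t) + 1008*e^(2*t) + 294*e^(t))/(1296*e^(4*t) - 6048*e^(3*t) + 10584*e^(2*t) - 8232*e^(t) + 2401)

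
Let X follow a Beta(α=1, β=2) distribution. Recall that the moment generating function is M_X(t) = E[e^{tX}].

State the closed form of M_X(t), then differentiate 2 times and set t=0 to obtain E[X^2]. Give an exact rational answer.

E[X^2] = D^2[M](0) = 1/6

M_X(t) = ₁F₁(1; 3; t)
D^2[M](t) = ₁F₁(3; 5; t)/6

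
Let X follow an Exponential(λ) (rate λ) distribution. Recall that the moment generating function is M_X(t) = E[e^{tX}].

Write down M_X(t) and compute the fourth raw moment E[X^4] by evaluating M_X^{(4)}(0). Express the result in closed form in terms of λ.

E[X^4] = D^4[M](0) = 24/λ^4

M_X(t) = λ/(λ - t)
D^4[M](t) = -24*λ/(-λ^5 + 5*λ^4*t - 10*λ^3*t^2 + 10*λ^2*t^3 - 5*λ*t^4 + t^5)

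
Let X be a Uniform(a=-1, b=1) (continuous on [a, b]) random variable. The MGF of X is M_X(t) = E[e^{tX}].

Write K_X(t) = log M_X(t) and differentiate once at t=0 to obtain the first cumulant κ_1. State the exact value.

M_X(t) = (e^(t) - e^(-t))/(2*t)
K_X(t) = log M_X(t) = -log(t) + log(e^(t) - e^(-t)) - log(2)
dK/dt = (t*e^(2*t) + t - e^(2*t) + 1)/(t*e^(2*t) - t)

κ_1 = dK/dt |_{t=0} = 0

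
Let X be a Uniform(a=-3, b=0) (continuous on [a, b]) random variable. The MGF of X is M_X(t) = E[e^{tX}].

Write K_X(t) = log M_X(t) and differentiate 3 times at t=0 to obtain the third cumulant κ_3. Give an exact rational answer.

κ_3 = d^3K/dt^3 |_{t=0} = 0

M_X(t) = (1 - e^(-3*t))/(3*t)
K_X(t) = log M_X(t) = -log(t) + log(1 - e^(-3*t)) - log(3)
dK/dt = (3*t - e^(3*t) + 1)/(t*e^(3*t) - t)
d^2K/dt^2 = (-9*t^2*e^(3*t) + e^(6*t) - 2*e^(3*t) + 1)/(t^2*e^(6*t) - 2*t^2*e^(3*t) + t^2)
d^3K/dt^3 = (27*t^3*e^(6*t) + 27*t^3*e^(3*t) - 2*e^(9*t) + 6*e^(6*t) - 6*e^(3*t) + 2)/(t^3*e^(9*t) - 3*t^3*e^(6*t) + 3*t^3*e^(3*t) - t^3)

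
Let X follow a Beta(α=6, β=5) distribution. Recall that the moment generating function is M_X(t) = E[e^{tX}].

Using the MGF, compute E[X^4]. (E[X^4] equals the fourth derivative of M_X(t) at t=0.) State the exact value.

M_X(t) = ₁F₁(6; 11; t)
D^4[M](t) = 18*₁F₁(10; 15; t)/143

E[X^4] = D^4[M](0) = 18/143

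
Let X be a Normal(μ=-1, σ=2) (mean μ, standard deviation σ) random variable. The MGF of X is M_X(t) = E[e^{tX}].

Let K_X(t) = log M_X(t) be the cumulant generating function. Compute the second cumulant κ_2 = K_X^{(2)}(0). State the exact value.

M_X(t) = e^(2*t^2 - t)
K_X(t) = log M_X(t) = 2*t^2 - t
K^(2)(t) = 4

κ_2 = K^(2)(0) = 4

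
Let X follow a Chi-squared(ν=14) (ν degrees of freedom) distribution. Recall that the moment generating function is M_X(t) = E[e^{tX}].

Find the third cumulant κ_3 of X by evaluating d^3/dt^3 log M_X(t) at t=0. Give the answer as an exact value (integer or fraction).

M_X(t) = (1 - 2*t)^(-7)
K_X(t) = log M_X(t) = -7*log(1 - 2*t)
K′(t) = -14/(2*t - 1)
K′′(t) = 28/(4*t^2 - 4*t + 1)
K′′′(t) = -112/(8*t^3 - 12*t^2 + 6*t - 1)

κ_3 = K′′′(0) = 112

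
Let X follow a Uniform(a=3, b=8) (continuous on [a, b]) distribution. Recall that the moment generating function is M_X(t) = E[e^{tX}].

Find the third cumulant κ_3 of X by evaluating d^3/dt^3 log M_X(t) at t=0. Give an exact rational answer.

M_X(t) = (e^(8*t) - e^(3*t))/(5*t)
K_X(t) = log M_X(t) = -log(t) + log(e^(8*t) - e^(3*t)) - log(5)
dK/dt = (8*t*e^(5*t) - 3*t - e^(5*t) + 1)/(t*e^(5*t) - t)
d^2K/dt^2 = (-25*t^2*e^(5*t) + e^(10*t) - 2*e^(5*t) + 1)/(t^2*e^(10*t) - 2*t^2*e^(5*t) + t^2)
d^3K/dt^3 = (125*t^3*e^(10*t) + 125*t^3*e^(5*t) - 2*e^(15*t) + 6*e^(10*t) - 6*e^(5*t) + 2)/(t^3*e^(15*t) - 3*t^3*e^(10*t) + 3*t^3*e^(5*t) - t^3)

κ_3 = d^3K/dt^3 |_{t=0} = 0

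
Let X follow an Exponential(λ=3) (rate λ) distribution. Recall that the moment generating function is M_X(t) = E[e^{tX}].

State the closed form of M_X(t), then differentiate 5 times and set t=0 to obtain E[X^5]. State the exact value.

M_X(t) = 3/(3 - t)
dM/dt = 3/(t^2 - 6*t + 9)
d^2M/dt^2 = -6/(t^3 - 9*t^2 + 27*t - 27)
d^3M/dt^3 = 18/(t^4 - 12*t^3 + 54*t^2 - 108*t + 81)
d^4M/dt^4 = -72/(t^5 - 15*t^4 + 90*t^3 - 270*t^2 + 405*t - 243)
d^5M/dt^5 = 360/(t^6 - 18*t^5 + 135*t^4 - 540*t^3 + 1215*t^2 - 1458*t + 729)

E[X^5] = d^5M/dt^5 |_{t=0} = 40/81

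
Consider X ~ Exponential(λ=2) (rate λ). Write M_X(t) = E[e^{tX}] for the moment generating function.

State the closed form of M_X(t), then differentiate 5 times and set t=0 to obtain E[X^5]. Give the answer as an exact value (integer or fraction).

E[X^5] = d^5M/dt^5 |_{t=0} = 15/4

M_X(t) = 2/(2 - t)
dM/dt = 2/(t^2 - 4*t + 4)
d^2M/dt^2 = -4/(t^3 - 6*t^2 + 12*t - 8)
d^3M/dt^3 = 12/(t^4 - 8*t^3 + 24*t^2 - 32*t + 16)
d^4M/dt^4 = -48/(t^5 - 10*t^4 + 40*t^3 - 80*t^2 + 80*t - 32)
d^5M/dt^5 = 240/(t^6 - 12*t^5 + 60*t^4 - 160*t^3 + 240*t^2 - 192*t + 64)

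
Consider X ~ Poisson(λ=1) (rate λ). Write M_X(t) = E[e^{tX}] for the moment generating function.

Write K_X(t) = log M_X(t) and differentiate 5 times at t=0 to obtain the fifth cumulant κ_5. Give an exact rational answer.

κ_5 = K^(5)(0) = 1

M_X(t) = e^(e^(t) - 1)
K_X(t) = log M_X(t) = e^(t) - 1
K^(5)(t) = e^(t)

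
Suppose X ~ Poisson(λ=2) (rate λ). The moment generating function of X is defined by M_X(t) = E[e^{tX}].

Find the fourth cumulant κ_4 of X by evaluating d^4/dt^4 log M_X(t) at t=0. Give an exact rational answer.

κ_4 = K′′′′(0) = 2

M_X(t) = e^(2*e^(t) - 2)
K_X(t) = log M_X(t) = 2*e^(t) - 2
K′(t) = 2*e^(t)
K′′(t) = 2*e^(t)
K′′′(t) = 2*e^(t)
K′′′′(t) = 2*e^(t)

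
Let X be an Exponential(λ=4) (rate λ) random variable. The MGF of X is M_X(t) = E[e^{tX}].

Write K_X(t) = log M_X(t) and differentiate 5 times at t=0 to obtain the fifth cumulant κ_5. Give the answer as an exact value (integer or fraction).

M_X(t) = 4/(4 - t)
K_X(t) = log M_X(t) = -log(4 - t) + 2*log(2)
K^(5)(t) = -24/(t^5 - 20*t^4 + 160*t^3 - 640*t^2 + 1280*t - 1024)

κ_5 = K^(5)(0) = 3/128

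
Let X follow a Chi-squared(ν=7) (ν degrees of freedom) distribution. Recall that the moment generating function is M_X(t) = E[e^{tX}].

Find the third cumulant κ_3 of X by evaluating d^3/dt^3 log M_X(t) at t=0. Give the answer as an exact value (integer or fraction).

M_X(t) = (1 - 2*t)^(-7/2)
K_X(t) = log M_X(t) = -7*log(1 - 2*t)/2
dK/dt = -7/(2*t - 1)
d^2K/dt^2 = 14/(4*t^2 - 4*t + 1)
d^3K/dt^3 = -56/(8*t^3 - 12*t^2 + 6*t - 1)

κ_3 = d^3K/dt^3 |_{t=0} = 56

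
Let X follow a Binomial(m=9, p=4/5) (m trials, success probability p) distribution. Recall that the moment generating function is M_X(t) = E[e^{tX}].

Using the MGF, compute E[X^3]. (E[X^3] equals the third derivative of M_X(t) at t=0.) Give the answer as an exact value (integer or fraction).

E[X^3] = D^3[M](0) = 50436/125

M_X(t) = (4*e^(t)/5 + 1/5)^9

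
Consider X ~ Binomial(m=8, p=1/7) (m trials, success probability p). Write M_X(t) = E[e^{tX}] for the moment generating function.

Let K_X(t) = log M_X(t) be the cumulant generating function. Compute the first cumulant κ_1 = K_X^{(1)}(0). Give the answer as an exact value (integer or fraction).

M_X(t) = (e^(t)/7 + 6/7)^8
K_X(t) = log M_X(t) = 8*log(e^(t)/7 + 6/7)
dK/dt = 8*e^(t)/(e^(t) + 6)

κ_1 = dK/dt |_{t=0} = 8/7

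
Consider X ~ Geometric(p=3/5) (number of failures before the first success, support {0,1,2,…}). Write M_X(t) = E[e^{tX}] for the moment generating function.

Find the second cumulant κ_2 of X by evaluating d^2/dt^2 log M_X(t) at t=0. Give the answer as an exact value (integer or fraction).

κ_2 = K^(2)(0) = 10/9

M_X(t) = 3/(5*(1 - 2*e^(t)/5))
K_X(t) = log M_X(t) = -log(1 - 2*e^(t)/5) - log(5) + log(3)
K^(2)(t) = 10*e^(t)/(4*e^(2*t) - 20*e^(t) + 25)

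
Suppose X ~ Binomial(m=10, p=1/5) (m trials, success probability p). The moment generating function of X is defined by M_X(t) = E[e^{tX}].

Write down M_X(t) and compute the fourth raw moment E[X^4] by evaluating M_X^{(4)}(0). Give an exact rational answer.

M_X(t) = (e^(t)/5 + 4/5)^10

E[X^4] = D^4[M](0) = 8728/125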